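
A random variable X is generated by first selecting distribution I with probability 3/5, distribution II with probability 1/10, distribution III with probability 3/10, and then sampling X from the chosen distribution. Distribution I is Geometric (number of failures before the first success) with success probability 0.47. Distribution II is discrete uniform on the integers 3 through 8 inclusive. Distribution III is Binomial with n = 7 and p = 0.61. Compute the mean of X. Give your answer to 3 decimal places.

2.508

Component means — I: 1.12766; II: 5.5; III: 4.27.
E[X] = 0.6·1.12766 + 0.1·5.5 + 0.3·4.27 = 2.5076.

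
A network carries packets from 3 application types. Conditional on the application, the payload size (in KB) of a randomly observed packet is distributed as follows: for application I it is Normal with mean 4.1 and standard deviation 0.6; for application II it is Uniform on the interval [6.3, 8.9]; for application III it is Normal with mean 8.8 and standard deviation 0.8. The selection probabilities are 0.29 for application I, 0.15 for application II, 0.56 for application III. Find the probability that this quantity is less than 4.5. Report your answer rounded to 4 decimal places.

0.2168

Conditional on each application, P(X < 4.5): I: 0.747507; II: 0; III: 3.82913e-08.
By total probability, P(X < 4.5) = 0.29·0.747507 + 0.15·0 + 0.56·3.82913e-08 = 0.216777.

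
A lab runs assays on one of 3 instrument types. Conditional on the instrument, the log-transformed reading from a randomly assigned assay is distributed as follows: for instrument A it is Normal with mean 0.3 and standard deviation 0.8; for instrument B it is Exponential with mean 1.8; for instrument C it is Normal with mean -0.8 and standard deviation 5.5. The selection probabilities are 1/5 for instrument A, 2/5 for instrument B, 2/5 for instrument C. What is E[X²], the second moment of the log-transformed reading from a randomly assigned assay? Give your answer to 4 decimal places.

For each component E[X²] = Var + (mean)², giving A: 0.73; B: 6.48; C: 30.89.
Overall E[X²] = 0.2·0.73 + 0.4·6.48 + 0.4·30.89 = 15.094.

15.0940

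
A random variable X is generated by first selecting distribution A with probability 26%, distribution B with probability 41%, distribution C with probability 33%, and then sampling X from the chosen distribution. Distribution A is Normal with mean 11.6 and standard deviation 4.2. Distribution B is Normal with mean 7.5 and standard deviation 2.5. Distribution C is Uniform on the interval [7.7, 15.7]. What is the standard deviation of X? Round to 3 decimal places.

Per component, A: μ=11.6, E[X²]=152.2; B: μ=7.5, E[X²]=62.5; C: μ=11.7, E[X²]=142.223.
E[X] = 0.26·11.6 + 0.41·7.5 + 0.33·11.7 = 9.952.
E[X²] = 0.26·152.2 + 0.41·62.5 + 0.33·142.223 = 112.131.
Var(X) = E[X²] − (E[X])² = 112.131 − 99.0423 = 13.0884.
SD(X) = √13.0884 = 3.61779.

3.618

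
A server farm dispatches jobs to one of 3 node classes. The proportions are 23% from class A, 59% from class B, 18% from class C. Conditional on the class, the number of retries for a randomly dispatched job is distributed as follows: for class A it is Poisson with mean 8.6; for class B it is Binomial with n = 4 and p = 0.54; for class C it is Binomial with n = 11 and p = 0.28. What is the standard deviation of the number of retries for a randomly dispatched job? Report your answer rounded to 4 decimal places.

Per component, A: μ=8.6, E[X²]=82.56; B: μ=2.16, E[X²]=5.6592; C: μ=3.08, E[X²]=11.704.
E[X] = 0.23·8.6 + 0.59·2.16 + 0.18·3.08 = 3.8068.
E[X²] = 0.23·82.56 + 0.59·5.6592 + 0.18·11.704 = 24.4344.
Var(X) = E[X²] − (E[X])² = 24.4344 − 14.4917 = 9.94272.
SD(X) = √9.94272 = 3.15321.

3.1532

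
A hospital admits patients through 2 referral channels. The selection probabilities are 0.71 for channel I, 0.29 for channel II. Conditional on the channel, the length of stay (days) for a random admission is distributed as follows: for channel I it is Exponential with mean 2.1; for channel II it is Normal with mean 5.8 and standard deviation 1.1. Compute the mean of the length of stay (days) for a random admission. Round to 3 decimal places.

3.173

Component means — I: 2.1; II: 5.8.
E[X] = 0.71·2.1 + 0.29·5.8 = 3.173.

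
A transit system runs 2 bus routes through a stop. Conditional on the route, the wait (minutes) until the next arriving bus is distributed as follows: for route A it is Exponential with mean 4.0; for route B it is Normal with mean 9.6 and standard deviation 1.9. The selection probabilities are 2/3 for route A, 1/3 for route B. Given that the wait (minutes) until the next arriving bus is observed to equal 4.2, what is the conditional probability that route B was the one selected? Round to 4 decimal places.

Likelihoods f(4.2 | ·): A: 0.0874844; B: 0.00369944.
Posterior ∝ prior × likelihood. Numerator for B: 0.333333·0.00369944 = 0.00123315.
Normalizing constant: 0.666667·0.0874844 + 0.333333·0.00369944 = 0.0595561.
P(B | observation) = 0.00123315 / 0.0595561 = 0.0207056.

0.0207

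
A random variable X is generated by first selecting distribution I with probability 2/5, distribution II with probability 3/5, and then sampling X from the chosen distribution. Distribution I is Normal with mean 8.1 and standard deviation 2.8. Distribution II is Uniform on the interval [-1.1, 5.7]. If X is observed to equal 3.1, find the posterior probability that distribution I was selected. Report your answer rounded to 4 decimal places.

0.1159

Likelihoods f(3.1 | ·): I: 0.028928; II: 0.147059.
Posterior ∝ prior × likelihood. Numerator for I: 0.4·0.028928 = 0.0115712.
Normalizing constant: 0.4·0.028928 + 0.6·0.147059 = 0.0998065.
P(I | observation) = 0.0115712 / 0.0998065 = 0.115936.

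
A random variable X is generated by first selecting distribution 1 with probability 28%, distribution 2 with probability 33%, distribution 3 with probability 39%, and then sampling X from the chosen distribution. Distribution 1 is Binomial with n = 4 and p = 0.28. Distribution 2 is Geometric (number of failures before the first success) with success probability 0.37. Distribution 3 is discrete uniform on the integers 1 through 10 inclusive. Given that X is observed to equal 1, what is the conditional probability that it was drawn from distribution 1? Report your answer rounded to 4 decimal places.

0.5024

Likelihoods P(X=1 | ·): 1: 0.418038; 2: 0.2331; 3: 0.1.
Posterior ∝ prior × likelihood. Numerator for 1: 0.28·0.418038 = 0.117051.
Normalizing constant: 0.28·0.418038 + 0.33·0.2331 + 0.39·0.1 = 0.232974.
P(1 | observation) = 0.117051 / 0.232974 = 0.50242.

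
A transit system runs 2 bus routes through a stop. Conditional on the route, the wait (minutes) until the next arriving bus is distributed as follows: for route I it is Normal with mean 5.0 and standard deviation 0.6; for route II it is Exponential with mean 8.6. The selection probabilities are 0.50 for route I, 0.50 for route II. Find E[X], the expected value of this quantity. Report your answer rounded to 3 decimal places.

Component means — I: 5; II: 8.6.
E[X] = 0.5·5 + 0.5·8.6 = 6.8.

6.800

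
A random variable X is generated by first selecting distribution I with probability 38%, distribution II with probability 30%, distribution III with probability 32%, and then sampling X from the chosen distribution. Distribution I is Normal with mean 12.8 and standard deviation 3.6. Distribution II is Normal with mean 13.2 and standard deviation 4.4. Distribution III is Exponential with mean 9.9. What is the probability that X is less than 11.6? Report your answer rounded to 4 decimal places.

0.4687

Conditional on each component, P(X < 11.6): I: 0.369441; II: 0.358065; III: 0.690166.
By total probability, P(X < 11.6) = 0.38·0.369441 + 0.3·0.358065 + 0.32·0.690166 = 0.46866.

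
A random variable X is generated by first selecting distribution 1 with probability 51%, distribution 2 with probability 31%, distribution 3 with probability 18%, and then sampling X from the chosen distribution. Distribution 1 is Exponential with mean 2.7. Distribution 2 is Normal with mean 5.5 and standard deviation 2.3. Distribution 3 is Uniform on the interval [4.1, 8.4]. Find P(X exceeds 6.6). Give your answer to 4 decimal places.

Conditional on each component, P(X > 6.6): 1: 0.0867743; 2: 0.316232; 3: 0.418605.
By total probability, P(X > 6.6) = 0.51·0.0867743 + 0.31·0.316232 + 0.18·0.418605 = 0.217636.

0.2176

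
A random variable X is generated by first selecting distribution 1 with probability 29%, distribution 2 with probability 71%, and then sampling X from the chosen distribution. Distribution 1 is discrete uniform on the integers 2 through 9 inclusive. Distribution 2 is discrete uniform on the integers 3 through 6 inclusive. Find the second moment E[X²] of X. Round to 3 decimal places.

25.560

For each component E[X²] = Var + (mean)², giving 1: 35.5; 2: 21.5.
Overall E[X²] = 0.29·35.5 + 0.71·21.5 = 25.56.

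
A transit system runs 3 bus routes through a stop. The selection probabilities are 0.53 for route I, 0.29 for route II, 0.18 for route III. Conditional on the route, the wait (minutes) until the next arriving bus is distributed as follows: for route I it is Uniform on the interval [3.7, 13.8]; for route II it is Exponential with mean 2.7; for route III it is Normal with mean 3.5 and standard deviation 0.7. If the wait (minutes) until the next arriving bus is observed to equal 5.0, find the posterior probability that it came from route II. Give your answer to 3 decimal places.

0.212

Likelihoods f(5.0 | ·): I: 0.0990099; II: 0.0581282; III: 0.057373.
Posterior ∝ prior × likelihood. Numerator for II: 0.29·0.0581282 = 0.0168572.
Normalizing constant: 0.53·0.0990099 + 0.29·0.0581282 + 0.18·0.057373 = 0.0796596.
P(II | observation) = 0.0168572 / 0.0796596 = 0.211615.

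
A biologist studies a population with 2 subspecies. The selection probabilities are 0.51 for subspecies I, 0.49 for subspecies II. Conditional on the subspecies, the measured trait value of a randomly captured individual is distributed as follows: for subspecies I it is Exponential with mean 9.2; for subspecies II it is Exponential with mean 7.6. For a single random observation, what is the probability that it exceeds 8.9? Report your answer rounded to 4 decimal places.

Conditional on each subspecies, P(X > 8.9): I: 0.380073; II: 0.31004.
By total probability, P(X > 8.9) = 0.51·0.380073 + 0.49·0.31004 = 0.345757.

0.3458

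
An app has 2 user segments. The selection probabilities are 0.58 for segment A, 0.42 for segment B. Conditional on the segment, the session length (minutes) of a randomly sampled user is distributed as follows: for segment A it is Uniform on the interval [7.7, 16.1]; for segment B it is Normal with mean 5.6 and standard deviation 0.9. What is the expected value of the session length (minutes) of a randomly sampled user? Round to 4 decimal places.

9.2540

Component means — A: 11.9; B: 5.6.
E[X] = 0.58·11.9 + 0.42·5.6 = 9.254.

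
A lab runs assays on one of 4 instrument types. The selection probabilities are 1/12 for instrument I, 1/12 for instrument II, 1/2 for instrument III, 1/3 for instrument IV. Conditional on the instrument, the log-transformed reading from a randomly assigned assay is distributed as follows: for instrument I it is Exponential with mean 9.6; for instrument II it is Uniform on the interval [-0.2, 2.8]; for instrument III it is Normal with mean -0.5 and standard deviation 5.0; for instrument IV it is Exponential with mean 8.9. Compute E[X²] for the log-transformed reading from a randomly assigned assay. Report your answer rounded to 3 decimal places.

For each component E[X²] = Var + (mean)², giving I: 184.32; II: 2.44; III: 25.25; IV: 158.42.
Overall E[X²] = 0.0833333·184.32 + 0.0833333·2.44 + 0.5·25.25 + 0.333333·158.42 = 80.995.

80.995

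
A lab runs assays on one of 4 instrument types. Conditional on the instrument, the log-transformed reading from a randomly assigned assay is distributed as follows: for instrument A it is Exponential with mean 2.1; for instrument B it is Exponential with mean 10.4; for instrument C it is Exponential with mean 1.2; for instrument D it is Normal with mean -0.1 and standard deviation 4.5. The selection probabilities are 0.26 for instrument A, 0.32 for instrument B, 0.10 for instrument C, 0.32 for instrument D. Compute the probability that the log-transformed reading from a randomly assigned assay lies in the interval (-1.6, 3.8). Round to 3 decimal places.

0.551

Conditional on each instrument, P(-1.6 < X < 3.8): A: 0.836268; B: 0.30607; C: 0.957856; D: 0.437496.
By total probability, P(-1.6 < X < 3.8) = 0.26·0.836268 + 0.32·0.30607 + 0.1·0.957856 + 0.32·0.437496 = 0.551157.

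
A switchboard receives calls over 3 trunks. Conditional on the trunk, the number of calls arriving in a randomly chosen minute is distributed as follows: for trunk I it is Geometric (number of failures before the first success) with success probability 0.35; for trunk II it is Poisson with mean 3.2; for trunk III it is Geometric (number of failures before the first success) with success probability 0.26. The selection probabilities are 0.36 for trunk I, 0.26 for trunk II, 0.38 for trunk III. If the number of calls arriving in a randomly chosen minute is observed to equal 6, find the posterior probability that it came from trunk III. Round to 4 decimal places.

Likelihoods P(X=6 | ·): I: 0.0263966; II: 0.060789; III: 0.0426937.
Posterior ∝ prior × likelihood. Numerator for III: 0.38·0.0426937 = 0.0162236.
Normalizing constant: 0.36·0.0263966 + 0.26·0.060789 + 0.38·0.0426937 = 0.0415315.
P(III | observation) = 0.0162236 / 0.0415315 = 0.390633.

0.3906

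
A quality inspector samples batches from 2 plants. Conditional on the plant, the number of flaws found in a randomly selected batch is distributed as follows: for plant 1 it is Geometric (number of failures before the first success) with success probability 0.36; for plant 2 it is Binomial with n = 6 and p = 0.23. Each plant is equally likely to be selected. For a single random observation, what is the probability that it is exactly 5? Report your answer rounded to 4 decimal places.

0.0208

Conditional on each plant, P(X = 5): 1: 0.0386547; 2: 0.00297359.
By total probability, P(X = 5) = 0.5·0.0386547 + 0.5·0.00297359 = 0.0208141.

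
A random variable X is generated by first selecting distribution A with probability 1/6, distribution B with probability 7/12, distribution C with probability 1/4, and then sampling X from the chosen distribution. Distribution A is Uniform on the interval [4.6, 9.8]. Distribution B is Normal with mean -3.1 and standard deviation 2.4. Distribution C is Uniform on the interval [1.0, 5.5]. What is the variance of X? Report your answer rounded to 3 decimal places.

21.002

Per component, A: μ=7.2, E[X²]=54.0933; B: μ=-3.1, E[X²]=15.37; C: μ=3.25, E[X²]=12.25.
E[X] = 0.166667·7.2 + 0.583333·-3.1 + 0.25·3.25 = 0.204167.
E[X²] = 0.166667·54.0933 + 0.583333·15.37 + 0.25·12.25 = 21.0439.
Var(X) = E[X²] − (E[X])² = 21.0439 − 0.041684 = 21.0022.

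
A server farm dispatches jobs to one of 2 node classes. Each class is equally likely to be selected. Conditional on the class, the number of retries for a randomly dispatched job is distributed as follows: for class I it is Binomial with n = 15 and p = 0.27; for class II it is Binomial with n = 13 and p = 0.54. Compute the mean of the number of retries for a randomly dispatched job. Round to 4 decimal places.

5.5350

Component means — I: 4.05; II: 7.02.
E[X] = 0.5·4.05 + 0.5·7.02 = 5.535.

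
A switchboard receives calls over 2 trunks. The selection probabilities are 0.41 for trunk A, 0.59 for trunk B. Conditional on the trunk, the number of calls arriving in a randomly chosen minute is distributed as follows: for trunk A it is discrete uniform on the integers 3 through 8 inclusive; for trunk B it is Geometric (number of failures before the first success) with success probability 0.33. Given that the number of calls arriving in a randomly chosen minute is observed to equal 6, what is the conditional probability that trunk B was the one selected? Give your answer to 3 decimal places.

Likelihoods P(X=6 | ·): A: 0.166667; B: 0.0298513.
Posterior ∝ prior × likelihood. Numerator for B: 0.59·0.0298513 = 0.0176122.
Normalizing constant: 0.41·0.166667 + 0.59·0.0298513 = 0.0859456.
P(B | observation) = 0.0176122 / 0.0859456 = 0.204923.

0.205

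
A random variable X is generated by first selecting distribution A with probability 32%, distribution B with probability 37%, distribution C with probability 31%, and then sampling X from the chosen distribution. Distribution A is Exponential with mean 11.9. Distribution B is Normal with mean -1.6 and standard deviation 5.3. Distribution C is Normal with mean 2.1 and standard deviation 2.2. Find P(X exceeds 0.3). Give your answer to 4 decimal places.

0.6912

Conditional on each component, P(X > 0.3): A: 0.975105; B: 0.359988; C: 0.793373.
By total probability, P(X > 0.3) = 0.32·0.975105 + 0.37·0.359988 + 0.31·0.793373 = 0.691175.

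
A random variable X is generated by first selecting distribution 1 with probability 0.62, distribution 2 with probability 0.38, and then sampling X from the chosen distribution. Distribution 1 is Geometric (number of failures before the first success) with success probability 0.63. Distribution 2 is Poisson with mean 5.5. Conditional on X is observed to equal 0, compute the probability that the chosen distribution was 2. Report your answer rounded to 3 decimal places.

0.004

Likelihoods P(X=0 | ·): 1: 0.63; 2: 0.00408677.
Posterior ∝ prior × likelihood. Numerator for 2: 0.38·0.00408677 = 0.00155297.
Normalizing constant: 0.62·0.63 + 0.38·0.00408677 = 0.392153.
P(2 | observation) = 0.00155297 / 0.392153 = 0.00396012.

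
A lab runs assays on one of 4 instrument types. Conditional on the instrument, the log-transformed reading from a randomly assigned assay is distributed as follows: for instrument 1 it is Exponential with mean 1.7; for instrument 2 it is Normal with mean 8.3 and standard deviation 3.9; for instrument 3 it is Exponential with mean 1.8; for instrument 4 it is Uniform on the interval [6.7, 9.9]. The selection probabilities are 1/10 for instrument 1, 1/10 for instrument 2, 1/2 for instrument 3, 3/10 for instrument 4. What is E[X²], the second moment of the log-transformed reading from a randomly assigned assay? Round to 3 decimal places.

33.151

For each component E[X²] = Var + (mean)², giving 1: 5.78; 2: 84.1; 3: 6.48; 4: 69.7433.
Overall E[X²] = 0.1·5.78 + 0.1·84.1 + 0.5·6.48 + 0.3·69.7433 = 33.151.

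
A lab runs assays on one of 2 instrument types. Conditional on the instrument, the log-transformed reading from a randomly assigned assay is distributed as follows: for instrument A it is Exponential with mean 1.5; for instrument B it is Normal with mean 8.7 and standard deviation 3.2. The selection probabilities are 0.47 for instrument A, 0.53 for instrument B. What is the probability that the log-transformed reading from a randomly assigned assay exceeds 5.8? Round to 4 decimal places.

Conditional on each instrument, P(X > 5.8): A: 0.020928; B: 0.817598.
By total probability, P(X > 5.8) = 0.47·0.020928 + 0.53·0.817598 = 0.443163.

0.4432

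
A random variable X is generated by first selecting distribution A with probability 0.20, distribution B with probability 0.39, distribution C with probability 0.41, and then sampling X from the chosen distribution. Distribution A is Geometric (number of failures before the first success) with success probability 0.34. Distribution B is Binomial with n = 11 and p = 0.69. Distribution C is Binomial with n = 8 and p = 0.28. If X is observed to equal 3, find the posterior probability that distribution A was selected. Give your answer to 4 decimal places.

0.1645

Likelihoods P(X=3 | ·): A: 0.0977486; B: 0.00462301; C: 0.237862.
Posterior ∝ prior × likelihood. Numerator for A: 0.2·0.0977486 = 0.0195497.
Normalizing constant: 0.2·0.0977486 + 0.39·0.00462301 + 0.41·0.237862 = 0.118876.
P(A | observation) = 0.0195497 / 0.118876 = 0.164455.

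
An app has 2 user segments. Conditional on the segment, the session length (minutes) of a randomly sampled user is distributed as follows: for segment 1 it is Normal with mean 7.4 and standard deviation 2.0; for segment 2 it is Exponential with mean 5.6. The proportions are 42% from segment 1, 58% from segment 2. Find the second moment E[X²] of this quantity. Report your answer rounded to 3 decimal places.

For each component E[X²] = Var + (mean)², giving 1: 58.76; 2: 62.72.
Overall E[X²] = 0.42·58.76 + 0.58·62.72 = 61.0568.

61.057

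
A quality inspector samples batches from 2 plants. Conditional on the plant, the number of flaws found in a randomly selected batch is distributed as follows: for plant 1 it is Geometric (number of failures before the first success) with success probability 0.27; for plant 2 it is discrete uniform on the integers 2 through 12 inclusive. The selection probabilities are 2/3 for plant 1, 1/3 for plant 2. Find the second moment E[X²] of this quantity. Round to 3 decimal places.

For each component E[X²] = Var + (mean)², giving 1: 17.3237; 2: 59.
Overall E[X²] = 0.666667·17.3237 + 0.333333·59 = 31.2158.

31.216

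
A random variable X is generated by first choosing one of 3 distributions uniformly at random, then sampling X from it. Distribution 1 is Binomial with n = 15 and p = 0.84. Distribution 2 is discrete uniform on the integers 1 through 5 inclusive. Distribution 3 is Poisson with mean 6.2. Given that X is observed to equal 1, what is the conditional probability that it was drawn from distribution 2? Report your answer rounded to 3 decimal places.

Likelihoods P(X=1 | ·): 1: 9.07926e-11; 2: 0.2; 3: 0.0125825.
Posterior ∝ prior × likelihood. Numerator for 2: 0.333333·0.2 = 0.0666667.
Normalizing constant: 0.333333·9.07926e-11 + 0.333333·0.2 + 0.333333·0.0125825 = 0.0708608.
P(2 | observation) = 0.0666667 / 0.0708608 = 0.940811.

0.941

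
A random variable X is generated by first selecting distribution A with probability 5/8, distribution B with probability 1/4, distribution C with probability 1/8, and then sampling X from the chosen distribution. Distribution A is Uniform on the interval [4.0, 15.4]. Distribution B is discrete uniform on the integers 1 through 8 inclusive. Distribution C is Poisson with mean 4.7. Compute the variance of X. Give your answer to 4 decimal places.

Per component, A: μ=9.7, E[X²]=104.92; B: μ=4.5, E[X²]=25.5; C: μ=4.7, E[X²]=26.79.
E[X] = 0.625·9.7 + 0.25·4.5 + 0.125·4.7 = 7.775.
E[X²] = 0.625·104.92 + 0.25·25.5 + 0.125·26.79 = 75.2987.
Var(X) = E[X²] − (E[X])² = 75.2987 − 60.4506 = 14.8481.

14.8481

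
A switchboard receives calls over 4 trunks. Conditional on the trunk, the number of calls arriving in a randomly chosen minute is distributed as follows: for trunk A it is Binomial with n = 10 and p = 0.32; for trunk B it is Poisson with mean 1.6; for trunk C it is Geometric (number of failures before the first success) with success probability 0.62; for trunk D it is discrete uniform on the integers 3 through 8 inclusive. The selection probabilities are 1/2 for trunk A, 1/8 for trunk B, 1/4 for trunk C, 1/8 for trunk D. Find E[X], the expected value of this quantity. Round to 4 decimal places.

2.6407

Component means — A: 3.2; B: 1.6; C: 0.612903; D: 5.5.
E[X] = 0.5·3.2 + 0.125·1.6 + 0.25·0.612903 + 0.125·5.5 = 2.64073.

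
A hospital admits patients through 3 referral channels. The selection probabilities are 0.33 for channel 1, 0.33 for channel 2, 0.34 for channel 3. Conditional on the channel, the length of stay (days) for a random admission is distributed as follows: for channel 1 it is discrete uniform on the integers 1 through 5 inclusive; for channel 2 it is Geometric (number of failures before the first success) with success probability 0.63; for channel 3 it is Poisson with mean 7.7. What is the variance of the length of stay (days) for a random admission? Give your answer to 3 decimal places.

Per component, 1: μ=3, E[X²]=11; 2: μ=0.587302, E[X²]=1.27715; 3: μ=7.7, E[X²]=66.99.
E[X] = 0.33·3 + 0.33·0.587302 + 0.34·7.7 = 3.80181.
E[X²] = 0.33·11 + 0.33·1.27715 + 0.34·66.99 = 26.8281.
Var(X) = E[X²] − (E[X])² = 26.8281 − 14.4538 = 12.3743.

12.374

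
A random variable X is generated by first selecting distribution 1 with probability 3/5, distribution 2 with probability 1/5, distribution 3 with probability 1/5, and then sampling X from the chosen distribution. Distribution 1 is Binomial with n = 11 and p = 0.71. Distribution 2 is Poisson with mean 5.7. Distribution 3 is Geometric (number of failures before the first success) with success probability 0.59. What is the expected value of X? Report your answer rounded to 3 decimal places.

5.965

Component means — 1: 7.81; 2: 5.7; 3: 0.694915.
E[X] = 0.6·7.81 + 0.2·5.7 + 0.2·0.694915 = 5.96498.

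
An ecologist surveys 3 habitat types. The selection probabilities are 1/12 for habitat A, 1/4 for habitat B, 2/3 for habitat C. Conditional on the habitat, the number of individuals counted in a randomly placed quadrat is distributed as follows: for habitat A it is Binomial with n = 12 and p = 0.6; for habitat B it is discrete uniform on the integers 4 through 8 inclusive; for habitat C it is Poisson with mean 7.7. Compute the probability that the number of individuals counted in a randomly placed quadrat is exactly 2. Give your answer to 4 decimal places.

Conditional on each habitat, P(X = 2): A: 0.00249142; B: 0; C: 0.0134241.
By total probability, P(X = 2) = 0.0833333·0.00249142 + 0.25·0 + 0.666667·0.0134241 = 0.00915699.

0.0092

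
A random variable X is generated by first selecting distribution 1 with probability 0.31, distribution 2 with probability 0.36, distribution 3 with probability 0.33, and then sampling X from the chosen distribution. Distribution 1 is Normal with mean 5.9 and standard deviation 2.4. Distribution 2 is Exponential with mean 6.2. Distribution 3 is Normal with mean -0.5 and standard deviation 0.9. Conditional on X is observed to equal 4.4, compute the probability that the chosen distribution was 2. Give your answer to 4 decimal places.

0.4025

Likelihoods f(4.4 | ·): 1: 0.136734; 2: 0.079323; 3: 1.62179e-07.
Posterior ∝ prior × likelihood. Numerator for 2: 0.36·0.079323 = 0.0285563.
Normalizing constant: 0.31·0.136734 + 0.36·0.079323 + 0.33·1.62179e-07 = 0.0709438.
P(2 | observation) = 0.0285563 / 0.0709438 = 0.40252.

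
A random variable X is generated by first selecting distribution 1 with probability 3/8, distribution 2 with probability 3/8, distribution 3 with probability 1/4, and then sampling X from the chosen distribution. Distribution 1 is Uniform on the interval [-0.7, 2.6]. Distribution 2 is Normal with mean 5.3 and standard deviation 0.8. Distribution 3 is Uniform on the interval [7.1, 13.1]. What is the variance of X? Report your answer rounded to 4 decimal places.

Per component, 1: μ=0.95, E[X²]=1.81; 2: μ=5.3, E[X²]=28.73; 3: μ=10.1, E[X²]=105.01.
E[X] = 0.375·0.95 + 0.375·5.3 + 0.25·10.1 = 4.86875.
E[X²] = 0.375·1.81 + 0.375·28.73 + 0.25·105.01 = 37.705.
Var(X) = E[X²] − (E[X])² = 37.705 − 23.7047 = 14.0003.

14.0003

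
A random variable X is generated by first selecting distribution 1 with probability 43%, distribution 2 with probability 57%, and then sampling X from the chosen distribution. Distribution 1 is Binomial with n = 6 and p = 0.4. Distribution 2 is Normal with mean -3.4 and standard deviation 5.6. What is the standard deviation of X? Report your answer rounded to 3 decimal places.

Per component, 1: μ=2.4, E[X²]=7.2; 2: μ=-3.4, E[X²]=42.92.
E[X] = 0.43·2.4 + 0.57·-3.4 = -0.906.
E[X²] = 0.43·7.2 + 0.57·42.92 = 27.5604.
Var(X) = E[X²] − (E[X])² = 27.5604 − 0.820836 = 26.7396.
SD(X) = √26.7396 = 5.17103.

5.171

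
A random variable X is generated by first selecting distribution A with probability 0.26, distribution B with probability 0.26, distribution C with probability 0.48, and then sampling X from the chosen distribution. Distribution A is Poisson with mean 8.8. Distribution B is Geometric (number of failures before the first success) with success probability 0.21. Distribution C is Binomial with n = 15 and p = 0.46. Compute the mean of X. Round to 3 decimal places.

6.578

Component means — A: 8.8; B: 3.7619; C: 6.9.
E[X] = 0.26·8.8 + 0.26·3.7619 + 0.48·6.9 = 6.5781.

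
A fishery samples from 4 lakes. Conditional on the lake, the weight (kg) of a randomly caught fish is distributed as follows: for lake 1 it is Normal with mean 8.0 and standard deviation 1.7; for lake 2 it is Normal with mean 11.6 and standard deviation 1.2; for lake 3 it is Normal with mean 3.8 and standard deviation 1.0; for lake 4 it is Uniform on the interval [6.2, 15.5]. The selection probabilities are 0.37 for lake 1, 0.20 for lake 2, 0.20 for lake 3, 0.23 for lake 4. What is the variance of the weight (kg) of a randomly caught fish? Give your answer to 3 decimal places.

10.916

Per component, 1: μ=8, E[X²]=66.89; 2: μ=11.6, E[X²]=136; 3: μ=3.8, E[X²]=15.44; 4: μ=10.85, E[X²]=124.93.
E[X] = 0.37·8 + 0.2·11.6 + 0.2·3.8 + 0.23·10.85 = 8.5355.
E[X²] = 0.37·66.89 + 0.2·136 + 0.2·15.44 + 0.23·124.93 = 83.7712.
Var(X) = E[X²] − (E[X])² = 83.7712 − 72.8548 = 10.9164.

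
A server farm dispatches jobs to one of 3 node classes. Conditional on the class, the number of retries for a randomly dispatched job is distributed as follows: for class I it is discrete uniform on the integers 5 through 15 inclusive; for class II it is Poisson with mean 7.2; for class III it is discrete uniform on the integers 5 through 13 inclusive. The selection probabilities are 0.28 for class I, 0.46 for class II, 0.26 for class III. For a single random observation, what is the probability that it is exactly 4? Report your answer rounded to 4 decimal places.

0.0385

Conditional on each class, P(X = 4): I: 0; II: 0.0835985; III: 0.
By total probability, P(X = 4) = 0.28·0 + 0.46·0.0835985 + 0.26·0 = 0.0384553.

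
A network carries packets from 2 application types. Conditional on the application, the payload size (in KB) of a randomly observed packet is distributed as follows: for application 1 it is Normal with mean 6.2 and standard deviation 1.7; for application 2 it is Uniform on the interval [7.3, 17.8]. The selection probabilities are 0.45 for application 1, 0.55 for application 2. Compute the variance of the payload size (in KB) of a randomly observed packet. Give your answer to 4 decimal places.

16.3334

Per component, 1: μ=6.2, E[X²]=41.33; 2: μ=12.55, E[X²]=166.69.
E[X] = 0.45·6.2 + 0.55·12.55 = 9.6925.
E[X²] = 0.45·41.33 + 0.55·166.69 = 110.278.
Var(X) = E[X²] − (E[X])² = 110.278 − 93.9446 = 16.3334.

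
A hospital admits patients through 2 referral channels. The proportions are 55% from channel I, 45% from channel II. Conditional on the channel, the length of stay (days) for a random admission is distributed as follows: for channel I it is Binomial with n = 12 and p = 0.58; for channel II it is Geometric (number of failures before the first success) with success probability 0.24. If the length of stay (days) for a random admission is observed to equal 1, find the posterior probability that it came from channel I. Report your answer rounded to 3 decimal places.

0.003

Likelihoods P(X=1 | ·): I: 0.000499288; II: 0.1824.
Posterior ∝ prior × likelihood. Numerator for I: 0.55·0.000499288 = 0.000274609.
Normalizing constant: 0.55·0.000499288 + 0.45·0.1824 = 0.0823546.
P(I | observation) = 0.000274609 / 0.0823546 = 0.00333447.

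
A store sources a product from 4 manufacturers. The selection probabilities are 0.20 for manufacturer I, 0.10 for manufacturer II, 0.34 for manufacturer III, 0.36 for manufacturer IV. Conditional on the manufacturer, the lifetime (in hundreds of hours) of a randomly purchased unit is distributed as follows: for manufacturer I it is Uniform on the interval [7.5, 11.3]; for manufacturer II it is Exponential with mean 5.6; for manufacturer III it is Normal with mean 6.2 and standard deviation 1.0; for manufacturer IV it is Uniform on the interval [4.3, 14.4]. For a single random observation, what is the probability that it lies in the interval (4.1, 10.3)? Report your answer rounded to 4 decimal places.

Conditional on each manufacturer, P(4.1 < X < 10.3): I: 0.736842; II: 0.321947; III: 0.982115; IV: 0.594059.
By total probability, P(4.1 < X < 10.3) = 0.2·0.736842 + 0.1·0.321947 + 0.34·0.982115 + 0.36·0.594059 = 0.727344.

0.7273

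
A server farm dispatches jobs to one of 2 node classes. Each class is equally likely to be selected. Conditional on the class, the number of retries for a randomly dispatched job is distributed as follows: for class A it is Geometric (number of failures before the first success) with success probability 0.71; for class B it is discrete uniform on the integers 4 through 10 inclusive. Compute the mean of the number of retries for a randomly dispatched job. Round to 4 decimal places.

Component means — A: 0.408451; B: 7.
E[X] = 0.5·0.408451 + 0.5·7 = 3.70423.

3.7042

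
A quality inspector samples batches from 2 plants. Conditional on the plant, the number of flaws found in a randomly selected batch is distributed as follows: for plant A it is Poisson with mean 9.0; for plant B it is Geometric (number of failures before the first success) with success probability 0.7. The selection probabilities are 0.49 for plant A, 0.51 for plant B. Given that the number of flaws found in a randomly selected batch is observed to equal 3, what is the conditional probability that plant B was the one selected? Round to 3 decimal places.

0.567

Likelihoods P(X=3 | ·): A: 0.0149943; B: 0.0189.
Posterior ∝ prior × likelihood. Numerator for B: 0.51·0.0189 = 0.009639.
Normalizing constant: 0.49·0.0149943 + 0.51·0.0189 = 0.0169862.
P(B | observation) = 0.009639 / 0.0169862 = 0.567461.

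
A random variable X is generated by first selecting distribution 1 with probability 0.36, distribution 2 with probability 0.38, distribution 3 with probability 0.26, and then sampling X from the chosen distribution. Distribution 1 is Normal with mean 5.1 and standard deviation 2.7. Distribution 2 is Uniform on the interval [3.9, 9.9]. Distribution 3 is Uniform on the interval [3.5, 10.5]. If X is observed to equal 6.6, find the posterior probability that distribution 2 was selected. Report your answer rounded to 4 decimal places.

Likelihoods f(6.6 | ·): 1: 0.126627; 2: 0.166667; 3: 0.142857.
Posterior ∝ prior × likelihood. Numerator for 2: 0.38·0.166667 = 0.0633333.
Normalizing constant: 0.36·0.126627 + 0.38·0.166667 + 0.26·0.142857 = 0.146062.
P(2 | observation) = 0.0633333 / 0.146062 = 0.433606.

0.4336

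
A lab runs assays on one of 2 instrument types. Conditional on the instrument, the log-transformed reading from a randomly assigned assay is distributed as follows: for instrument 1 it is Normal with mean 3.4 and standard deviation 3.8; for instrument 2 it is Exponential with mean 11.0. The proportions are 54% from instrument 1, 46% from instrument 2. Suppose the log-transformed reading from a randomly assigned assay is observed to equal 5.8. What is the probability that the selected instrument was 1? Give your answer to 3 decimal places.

Likelihoods f(5.8 | ·): 1: 0.0860019; 2: 0.0536557.
Posterior ∝ prior × likelihood. Numerator for 1: 0.54·0.0860019 = 0.046441.
Normalizing constant: 0.54·0.0860019 + 0.46·0.0536557 = 0.0711227.
P(1 | observation) = 0.046441 / 0.0711227 = 0.652971.

0.653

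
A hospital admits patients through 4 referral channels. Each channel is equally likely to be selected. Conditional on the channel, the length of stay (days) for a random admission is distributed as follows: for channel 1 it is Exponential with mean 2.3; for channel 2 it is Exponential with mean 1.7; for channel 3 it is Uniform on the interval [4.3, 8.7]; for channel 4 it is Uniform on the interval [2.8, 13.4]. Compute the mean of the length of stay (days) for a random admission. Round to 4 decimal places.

Component means — 1: 2.3; 2: 1.7; 3: 6.5; 4: 8.1.
E[X] = 0.25·2.3 + 0.25·1.7 + 0.25·6.5 + 0.25·8.1 = 4.65.

4.6500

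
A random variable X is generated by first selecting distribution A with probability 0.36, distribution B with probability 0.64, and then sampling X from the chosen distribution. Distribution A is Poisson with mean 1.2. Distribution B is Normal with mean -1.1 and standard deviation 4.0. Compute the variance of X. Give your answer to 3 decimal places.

Per component, A: μ=1.2, E[X²]=2.64; B: μ=-1.1, E[X²]=17.21.
E[X] = 0.36·1.2 + 0.64·-1.1 = -0.272.
E[X²] = 0.36·2.64 + 0.64·17.21 = 11.9648.
Var(X) = E[X²] − (E[X])² = 11.9648 − 0.073984 = 11.8908.

11.891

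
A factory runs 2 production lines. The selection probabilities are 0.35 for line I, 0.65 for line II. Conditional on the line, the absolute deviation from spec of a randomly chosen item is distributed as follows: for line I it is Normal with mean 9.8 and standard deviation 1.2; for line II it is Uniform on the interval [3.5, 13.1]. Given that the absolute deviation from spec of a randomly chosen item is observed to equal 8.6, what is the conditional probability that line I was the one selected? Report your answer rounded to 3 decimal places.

Likelihoods f(8.6 | ·): I: 0.201642; II: 0.104167.
Posterior ∝ prior × likelihood. Numerator for I: 0.35·0.201642 = 0.0705748.
Normalizing constant: 0.35·0.201642 + 0.65·0.104167 = 0.138283.
P(I | observation) = 0.0705748 / 0.138283 = 0.510364.

0.510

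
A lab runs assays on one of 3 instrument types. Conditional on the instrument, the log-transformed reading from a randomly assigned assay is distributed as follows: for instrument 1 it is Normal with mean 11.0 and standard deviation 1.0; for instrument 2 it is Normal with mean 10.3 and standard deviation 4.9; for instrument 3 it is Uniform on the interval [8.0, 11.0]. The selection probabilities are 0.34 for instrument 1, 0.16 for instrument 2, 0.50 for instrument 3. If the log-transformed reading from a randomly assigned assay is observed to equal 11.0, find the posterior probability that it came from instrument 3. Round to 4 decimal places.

Likelihoods f(11.0 | ·): 1: 0.398942; 2: 0.0805902; 3: 0.333333.
Posterior ∝ prior × likelihood. Numerator for 3: 0.5·0.333333 = 0.166667.
Normalizing constant: 0.34·0.398942 + 0.16·0.0805902 + 0.5·0.333333 = 0.315201.
P(3 | observation) = 0.166667 / 0.315201 = 0.528762.

0.5288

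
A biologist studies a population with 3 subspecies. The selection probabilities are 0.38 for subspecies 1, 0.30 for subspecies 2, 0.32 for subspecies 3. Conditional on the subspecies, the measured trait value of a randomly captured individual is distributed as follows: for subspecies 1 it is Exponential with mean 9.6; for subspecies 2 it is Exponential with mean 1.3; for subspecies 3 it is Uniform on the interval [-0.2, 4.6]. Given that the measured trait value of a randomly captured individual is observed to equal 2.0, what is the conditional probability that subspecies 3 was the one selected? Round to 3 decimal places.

Likelihoods f(2.0 | ·): 1: 0.0845767; 2: 0.165162; 3: 0.208333.
Posterior ∝ prior × likelihood. Numerator for 3: 0.32·0.208333 = 0.0666667.
Normalizing constant: 0.38·0.0845767 + 0.3·0.165162 + 0.32·0.208333 = 0.148355.
P(3 | observation) = 0.0666667 / 0.148355 = 0.449374.

0.449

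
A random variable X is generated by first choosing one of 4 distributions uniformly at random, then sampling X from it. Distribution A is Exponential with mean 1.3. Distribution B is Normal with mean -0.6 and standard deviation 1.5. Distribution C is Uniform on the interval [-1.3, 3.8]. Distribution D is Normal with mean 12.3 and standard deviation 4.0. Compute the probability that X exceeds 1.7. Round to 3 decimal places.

Conditional on each component, P(X > 1.7): A: 0.270443; B: 0.0625969; C: 0.411765; D: 0.995975.
By total probability, P(X > 1.7) = 0.25·0.270443 + 0.25·0.0625969 + 0.25·0.411765 + 0.25·0.995975 = 0.435195.

0.435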